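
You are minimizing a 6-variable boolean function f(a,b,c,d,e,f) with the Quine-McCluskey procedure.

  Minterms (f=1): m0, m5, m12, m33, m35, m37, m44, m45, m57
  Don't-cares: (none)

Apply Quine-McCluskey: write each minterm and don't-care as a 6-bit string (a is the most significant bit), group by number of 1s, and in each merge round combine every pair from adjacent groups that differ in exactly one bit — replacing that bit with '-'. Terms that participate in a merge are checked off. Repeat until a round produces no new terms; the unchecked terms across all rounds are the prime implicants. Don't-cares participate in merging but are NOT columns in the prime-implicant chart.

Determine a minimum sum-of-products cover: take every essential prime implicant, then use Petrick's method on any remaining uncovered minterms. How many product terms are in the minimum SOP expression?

6

Round 0: 000000 000101✓ 001100✓ 100001✓ 100011✓ 100101✓ 101100✓ 101101✓ 111001
Round 1: -00101 -01100 10-101 100-01 1000-1 10110-
PIs = {-00101, -01100, 000000, 10-101, 100-01, 1000-1, 10110-, 111001}
Coverage chart:
  m0: 000000 ←essential
  m5: -00101 ←essential
  m12: -01100 ←essential
  m33: 100-01,1000-1
  m35: 1000-1 ←essential
  m37: -00101,10-101,100-01
  m44: -01100,10110-
  m45: 10-101,10110-
  m57: 111001 ←essential
Essential: -00101, -01100, 000000, 1000-1, 111001
Petrick residual → 10-101
Min cover (6 terms): b'c'de'f + b'cde'f' + a'b'c'd'e'f' + ab'de'f + ab'c'd'f + abcd'e'f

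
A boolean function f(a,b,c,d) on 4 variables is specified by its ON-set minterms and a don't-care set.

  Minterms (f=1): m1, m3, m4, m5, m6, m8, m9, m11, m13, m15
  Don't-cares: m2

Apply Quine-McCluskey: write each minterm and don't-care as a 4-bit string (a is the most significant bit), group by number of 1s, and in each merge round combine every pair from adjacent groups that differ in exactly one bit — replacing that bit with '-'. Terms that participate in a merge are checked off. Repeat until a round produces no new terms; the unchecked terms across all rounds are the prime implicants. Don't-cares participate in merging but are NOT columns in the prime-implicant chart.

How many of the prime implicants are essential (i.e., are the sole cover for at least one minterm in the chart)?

2

size-2^0 implicants → 0001(✓)  0010(✓)  0011(✓)  0100(✓)  0101(✓)  0110(✓)  1000(✓)  1001(✓)  1011(✓)  1101(✓)  1111(✓)
size-2^1 implicants → -001(✓)  -011(✓)  -101(✓)  0-01(✓)  0-10  00-1(✓)  001-  01-0  010-  1-01(✓)  1-11(✓)  10-1(✓)  100-  11-1(✓)
size-2^2 implicants → --01  -0-1  1--1
Unchecked terms (primes): --01, -0-1, 0-10, 001-, 01-0, 010-, 1--1, 100-
Minterm coverage:
  m1 ⊆ --01,-0-1
  m3 ⊆ -0-1,001-
  m4 ⊆ 01-0,010-
  m5 ⊆ --01,010-
  m6 ⊆ 0-10,01-0
  m8 ⊆ 100- [E]
  m9 ⊆ --01,-0-1,1--1,100-
  m11 ⊆ -0-1,1--1
  m13 ⊆ --01,1--1
  m15 ⊆ 1--1 [E]
E = {1--1, 100-}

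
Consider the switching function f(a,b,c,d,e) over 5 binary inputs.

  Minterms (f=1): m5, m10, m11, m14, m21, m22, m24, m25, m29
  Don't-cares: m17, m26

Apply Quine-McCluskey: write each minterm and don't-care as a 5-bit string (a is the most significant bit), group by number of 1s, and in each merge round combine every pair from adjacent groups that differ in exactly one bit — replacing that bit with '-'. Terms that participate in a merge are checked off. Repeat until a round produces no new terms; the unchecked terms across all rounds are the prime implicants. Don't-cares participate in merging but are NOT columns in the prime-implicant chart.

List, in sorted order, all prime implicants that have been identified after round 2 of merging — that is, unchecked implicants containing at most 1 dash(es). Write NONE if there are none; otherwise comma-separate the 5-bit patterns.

-0101, -1010, 01-10, 0101-, 10110, 110-0, 1100-

size-2^0 implicants → 00101(✓)  01010(✓)  01011(✓)  01110(✓)  10001(✓)  10101(✓)  10110  11000(✓)  11001(✓)  11010(✓)  11101(✓)
size-2^1 implicants → -0101  -1010  01-10  0101-  1-001(✓)  1-101(✓)  10-01(✓)  11-01(✓)  110-0  1100-
size-2^2 implicants → 1--01
Unchecked terms (primes): -0101, -1010, 01-10, 0101-, 1--01, 10110, 110-0, 1100-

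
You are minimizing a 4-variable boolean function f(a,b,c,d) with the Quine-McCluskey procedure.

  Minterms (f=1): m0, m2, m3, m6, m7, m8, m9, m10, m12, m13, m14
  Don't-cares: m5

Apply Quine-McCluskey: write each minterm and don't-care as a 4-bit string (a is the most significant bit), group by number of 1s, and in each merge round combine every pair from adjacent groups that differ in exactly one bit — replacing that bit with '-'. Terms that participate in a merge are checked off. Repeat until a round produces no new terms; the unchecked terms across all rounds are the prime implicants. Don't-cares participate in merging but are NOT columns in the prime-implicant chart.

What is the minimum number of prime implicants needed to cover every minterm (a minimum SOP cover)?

4

size-2^0 implicants → 0000(✓)  0010(✓)  0011(✓)  0101(✓)  0110(✓)  0111(✓)  1000(✓)  1001(✓)  1010(✓)  1100(✓)  1101(✓)  1110(✓)
size-2^1 implicants → -000(✓)  -010(✓)  -101  -110(✓)  0-10(✓)  0-11(✓)  00-0(✓)  001-(✓)  01-1  011-(✓)  1-00(✓)  1-01(✓)  1-10(✓)  10-0(✓)  100-(✓)  11-0(✓)  110-(✓)
size-2^2 implicants → --10  -0-0  0-1-  1--0  1-0-
Unchecked terms (primes): --10, -0-0, -101, 0-1-, 01-1, 1--0, 1-0-
Minterm coverage:
  m0 ⊆ -0-0 [E]
  m2 ⊆ --10,-0-0,0-1-
  m3 ⊆ 0-1- [E]
  m6 ⊆ --10,0-1-
  m7 ⊆ 0-1-,01-1
  m8 ⊆ -0-0,1--0,1-0-
  m9 ⊆ 1-0- [E]
  m10 ⊆ --10,-0-0,1--0
  m12 ⊆ 1--0,1-0-
  m13 ⊆ -101,1-0-
  m14 ⊆ --10,1--0
E = {-0-0, 0-1-, 1-0-}
Petrick residual → --10
Cover = cd' + b'd' + a'c + ac'  |cover|=4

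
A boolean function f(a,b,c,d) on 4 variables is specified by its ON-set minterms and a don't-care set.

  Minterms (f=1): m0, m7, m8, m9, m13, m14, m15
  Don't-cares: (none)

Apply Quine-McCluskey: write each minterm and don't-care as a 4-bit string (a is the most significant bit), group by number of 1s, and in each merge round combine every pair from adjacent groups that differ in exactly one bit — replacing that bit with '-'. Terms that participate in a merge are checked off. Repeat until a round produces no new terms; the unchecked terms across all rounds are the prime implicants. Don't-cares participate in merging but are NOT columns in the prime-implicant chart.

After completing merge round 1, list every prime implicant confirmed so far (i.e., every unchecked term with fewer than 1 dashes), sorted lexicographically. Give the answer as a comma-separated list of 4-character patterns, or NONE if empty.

size-2^0 implicants → 0000(✓)  0111(✓)  1000(✓)  1001(✓)  1101(✓)  1110(✓)  1111(✓)
size-2^1 implicants → -000  -111  1-01  100-  11-1  111-
Unchecked terms (primes): -000, -111, 1-01, 100-, 11-1, 111-

NONE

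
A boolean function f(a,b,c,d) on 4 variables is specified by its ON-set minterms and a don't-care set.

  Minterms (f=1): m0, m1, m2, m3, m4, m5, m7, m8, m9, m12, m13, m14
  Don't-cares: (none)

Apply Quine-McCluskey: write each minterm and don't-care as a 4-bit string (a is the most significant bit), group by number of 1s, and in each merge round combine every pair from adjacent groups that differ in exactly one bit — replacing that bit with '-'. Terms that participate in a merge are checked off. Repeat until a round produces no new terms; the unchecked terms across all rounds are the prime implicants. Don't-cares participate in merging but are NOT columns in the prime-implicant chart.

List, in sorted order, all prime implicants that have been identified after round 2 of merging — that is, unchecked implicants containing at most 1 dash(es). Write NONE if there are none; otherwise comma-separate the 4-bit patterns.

size-2^0 implicants → 0000(✓)  0001(✓)  0010(✓)  0011(✓)  0100(✓)  0101(✓)  0111(✓)  1000(✓)  1001(✓)  1100(✓)  1101(✓)  1110(✓)
size-2^1 implicants → -000(✓)  -001(✓)  -100(✓)  -101(✓)  0-00(✓)  0-01(✓)  0-11(✓)  00-0(✓)  00-1(✓)  000-(✓)  001-(✓)  01-1(✓)  010-(✓)  1-00(✓)  1-01(✓)  100-(✓)  11-0  110-(✓)
size-2^2 implicants → --00(✓)  --01(✓)  -00-(✓)  -10-(✓)  0--1  0-0-(✓)  00--  1-0-(✓)
size-2^3 implicants → --0-
Unchecked terms (primes): --0-, 0--1, 00--, 11-0

11-0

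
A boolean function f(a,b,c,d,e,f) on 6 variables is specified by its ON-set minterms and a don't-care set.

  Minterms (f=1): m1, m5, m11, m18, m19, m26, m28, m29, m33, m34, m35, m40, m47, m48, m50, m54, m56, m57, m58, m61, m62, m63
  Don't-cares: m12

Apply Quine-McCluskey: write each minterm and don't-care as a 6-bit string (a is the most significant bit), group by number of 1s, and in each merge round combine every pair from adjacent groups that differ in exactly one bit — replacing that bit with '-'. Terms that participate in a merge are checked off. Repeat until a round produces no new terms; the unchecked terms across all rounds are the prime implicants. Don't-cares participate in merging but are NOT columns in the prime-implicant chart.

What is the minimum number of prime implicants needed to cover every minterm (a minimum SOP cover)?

12

[col 0] 000001*, 000101*, 001011, 001100*, 010010*, 010011*, 011010*, 011100*, 011101*, 100001*, 100010*, 100011*, 101000*, 101111*, 110000*, 110010*, 110110*, 111000*, 111001*, 111010*, 111101*, 111110*, 111111*
[col 1] -00001, -10010*, -11010*, -11101, 0-1100, 000-01, 01-010*, 01001-, 01110-, 1-0010, 1-1000, 1-1111, 1000-1, 10001-, 11-000*, 11-010*, 11-110*, 110-10*, 1100-0*, 111-01, 111-10*, 1110-0*, 11100-, 1111-1, 11111-
[col 2] -1-010, 11--10, 11-0-0
Prime implicants: -00001, -1-010, -11101, 0-1100, 000-01, 001011, 01001-, 01110-, 1-0010, 1-1000, 1-1111, 1000-1, 10001-, 11--10, 11-0-0, 111-01, 11100-, 1111-1, 11111-
PI chart (minterm → PIs covering it):
  1 | -00001,000-01
  5 | 000-01  (sole → essential)
  11 | 001011  (sole → essential)
  18 | -1-010,01001-
  19 | 01001-  (sole → essential)
  26 | -1-010  (sole → essential)
  28 | 0-1100,01110-
  29 | -11101,01110-
  33 | -00001,1000-1
  34 | 1-0010,10001-
  35 | 1000-1,10001-
  40 | 1-1000  (sole → essential)
  47 | 1-1111  (sole → essential)
  48 | 11-0-0  (sole → essential)
  50 | -1-010,1-0010,11--10,11-0-0
  54 | 11--10  (sole → essential)
  56 | 1-1000,11-0-0,11100-
  57 | 111-01,11100-
  58 | -1-010,11--10,11-0-0
  61 | -11101,111-01,1111-1
  62 | 11--10,11111-
  63 | 1-1111,1111-1,11111-
Essential prime implicants: -1-010, 000-01, 001011, 01001-, 1-1000, 1-1111, 11--10, 11-0-0
Petrick residual → -00001, 01110-, 10001-, 111-01
Minimum SOP uses 12 PIs: b'c'd'e'f + bd'ef' + a'b'c'e'f + a'b'cd'ef + a'bc'd'e + a'bcde' + acd'e'f' + acdef + ab'c'd'e + abef' + abd'f' + abce'f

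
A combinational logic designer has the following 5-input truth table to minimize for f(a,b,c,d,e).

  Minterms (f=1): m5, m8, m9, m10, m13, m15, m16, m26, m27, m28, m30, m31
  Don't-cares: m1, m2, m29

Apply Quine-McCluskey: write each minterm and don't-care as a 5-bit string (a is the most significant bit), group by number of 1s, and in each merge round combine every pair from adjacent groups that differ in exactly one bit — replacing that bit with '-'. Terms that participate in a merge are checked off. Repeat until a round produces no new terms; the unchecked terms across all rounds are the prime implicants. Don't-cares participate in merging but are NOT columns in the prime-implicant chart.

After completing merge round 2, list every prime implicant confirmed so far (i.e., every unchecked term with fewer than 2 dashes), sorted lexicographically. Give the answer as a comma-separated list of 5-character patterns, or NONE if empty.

Round 0: 00001✓ 00010✓ 00101✓ 01000✓ 01001✓ 01010✓ 01101✓ 01111✓ 10000 11010✓ 11011✓ 11100✓ 11101✓ 11110✓ 11111✓
Round 1: -1010 -1101✓ -1111✓ 0-001✓ 0-010 0-101✓ 00-01✓ 01-01✓ 010-0 0100- 011-1✓ 11-10✓ 11-11✓ 1101-✓ 111-0✓ 111-1✓ 1110-✓ 1111-✓
Round 2: -11-1 0--01 11-1- 111--
PIs = {-1010, -11-1, 0--01, 0-010, 010-0, 0100-, 10000, 11-1-, 111--}

-1010, 0-010, 010-0, 0100-, 10000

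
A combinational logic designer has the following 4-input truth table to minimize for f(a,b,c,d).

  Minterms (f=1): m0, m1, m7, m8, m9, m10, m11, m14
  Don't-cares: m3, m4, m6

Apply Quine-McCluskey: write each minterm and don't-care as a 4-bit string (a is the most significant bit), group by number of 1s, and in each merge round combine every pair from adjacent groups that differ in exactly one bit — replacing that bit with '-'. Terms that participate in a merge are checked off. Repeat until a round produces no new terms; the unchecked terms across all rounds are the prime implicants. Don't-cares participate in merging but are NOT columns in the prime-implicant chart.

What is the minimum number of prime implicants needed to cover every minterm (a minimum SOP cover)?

[col 0] 0000*, 0001*, 0011*, 0100*, 0110*, 0111*, 1000*, 1001*, 1010*, 1011*, 1110*
[col 1] -000*, -001*, -011*, -110, 0-00, 0-11, 00-1*, 000-*, 01-0, 011-, 1-10, 10-0*, 10-1*, 100-*, 101-*
[col 2] -0-1, -00-, 10--
Prime implicants: -0-1, -00-, -110, 0-00, 0-11, 01-0, 011-, 1-10, 10--
PI chart (minterm → PIs covering it):
  0 | -00-,0-00
  1 | -0-1,-00-
  7 | 0-11,011-
  8 | -00-,10--
  9 | -0-1,-00-,10--
  10 | 1-10,10--
  11 | -0-1,10--
  14 | -110,1-10
(no essential prime implicants)
Petrick residual → -0-1, -00-, 0-11, 1-10
Minimum SOP uses 4 PIs: b'd + b'c' + a'cd + acd'

4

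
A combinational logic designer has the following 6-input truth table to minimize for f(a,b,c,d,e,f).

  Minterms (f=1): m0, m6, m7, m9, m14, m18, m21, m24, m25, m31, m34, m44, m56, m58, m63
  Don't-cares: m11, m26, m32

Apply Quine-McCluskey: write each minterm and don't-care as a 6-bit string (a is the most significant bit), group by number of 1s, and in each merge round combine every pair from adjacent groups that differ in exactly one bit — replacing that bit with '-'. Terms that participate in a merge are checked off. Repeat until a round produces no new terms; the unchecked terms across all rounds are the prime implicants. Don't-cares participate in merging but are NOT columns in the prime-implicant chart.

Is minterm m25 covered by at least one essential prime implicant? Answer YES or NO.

size-2^0 implicants → 000000(✓)  000110(✓)  000111(✓)  001001(✓)  001011(✓)  001110(✓)  010010(✓)  010101  011000(✓)  011001(✓)  011010(✓)  011111(✓)  100000(✓)  100010(✓)  101100  111000(✓)  111010(✓)  111111(✓)
size-2^1 implicants → -00000  -11000(✓)  -11010(✓)  -11111  0-1001  00-110  00011-  0010-1  01-010  0110-0(✓)  01100-  1000-0  1110-0(✓)
size-2^2 implicants → -110-0
Unchecked terms (primes): -00000, -110-0, -11111, 0-1001, 00-110, 00011-, 0010-1, 01-010, 010101, 01100-, 1000-0, 101100
Minterm coverage:
  m0 ⊆ -00000 [E]
  m6 ⊆ 00-110,00011-
  m7 ⊆ 00011- [E]
  m9 ⊆ 0-1001,0010-1
  m14 ⊆ 00-110 [E]
  m18 ⊆ 01-010 [E]
  m21 ⊆ 010101 [E]
  m24 ⊆ -110-0,01100-
  m25 ⊆ 0-1001,01100-
  m31 ⊆ -11111 [E]
  m34 ⊆ 1000-0 [E]
  m44 ⊆ 101100 [E]
  m56 ⊆ -110-0 [E]
  m58 ⊆ -110-0 [E]
  m63 ⊆ -11111 [E]
E = {-00000, -110-0, -11111, 00-110, 00011-, 01-010, 010101, 1000-0, 101100}

NO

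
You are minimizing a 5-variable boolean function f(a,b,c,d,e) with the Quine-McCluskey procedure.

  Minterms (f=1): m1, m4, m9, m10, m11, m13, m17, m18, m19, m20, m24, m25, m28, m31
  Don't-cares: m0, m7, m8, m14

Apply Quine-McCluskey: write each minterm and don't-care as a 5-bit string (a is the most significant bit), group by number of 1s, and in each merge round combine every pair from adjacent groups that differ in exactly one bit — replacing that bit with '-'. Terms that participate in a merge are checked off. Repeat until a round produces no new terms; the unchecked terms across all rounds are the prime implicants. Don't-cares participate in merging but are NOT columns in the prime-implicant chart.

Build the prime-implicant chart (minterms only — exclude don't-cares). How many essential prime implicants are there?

4

Round 0: 00000✓ 00001✓ 00100✓ 00111 01000✓ 01001✓ 01010✓ 01011✓ 01101✓ 01110✓ 10001✓ 10010✓ 10011✓ 10100✓ 11000✓ 11001✓ 11100✓ 11111
Round 1: -0001✓ -0100 -1000✓ -1001✓ 0-000✓ 0-001✓ 00-00 0000-✓ 01-01 01-10 010-0✓ 010-1✓ 0100-✓ 0101-✓ 1-001✓ 1-100 100-1 1001- 11-00 1100-✓
Round 2: --001 -100- 0-00- 010--
PIs = {--001, -0100, -100-, 0-00-, 00-00, 00111, 01-01, 01-10, 010--, 1-100, 100-1, 1001-, 11-00, 11111}
Coverage chart:
  m1: --001,0-00-
  m4: -0100,00-00
  m9: --001,-100-,0-00-,01-01,010--
  m10: 01-10,010--
  m11: 010-- ←essential
  m13: 01-01 ←essential
  m17: --001,100-1
  m18: 1001- ←essential
  m19: 100-1,1001-
  m20: -0100,1-100
  m24: -100-,11-00
  m25: --001,-100-
  m28: 1-100,11-00
  m31: 11111 ←essential
Essential: 01-01, 010--, 1001-, 11111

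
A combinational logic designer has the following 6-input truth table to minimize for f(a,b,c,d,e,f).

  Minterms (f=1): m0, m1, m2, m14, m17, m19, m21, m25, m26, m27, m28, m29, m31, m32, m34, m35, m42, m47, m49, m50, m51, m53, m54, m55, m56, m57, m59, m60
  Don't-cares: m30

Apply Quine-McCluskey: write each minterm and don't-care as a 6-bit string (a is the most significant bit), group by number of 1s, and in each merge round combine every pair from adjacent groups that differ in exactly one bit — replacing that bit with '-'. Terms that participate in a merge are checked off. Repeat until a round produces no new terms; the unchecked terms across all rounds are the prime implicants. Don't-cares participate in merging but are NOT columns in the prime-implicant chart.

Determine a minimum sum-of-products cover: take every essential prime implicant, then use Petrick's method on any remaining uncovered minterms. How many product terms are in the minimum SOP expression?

12

size-2^0 implicants → 000000(✓)  000001(✓)  000010(✓)  001110(✓)  010001(✓)  010011(✓)  010101(✓)  011001(✓)  011010(✓)  011011(✓)  011100(✓)  011101(✓)  011110(✓)  011111(✓)  100000(✓)  100010(✓)  100011(✓)  101010(✓)  101111  110001(✓)  110010(✓)  110011(✓)  110101(✓)  110110(✓)  110111(✓)  111000(✓)  111001(✓)  111011(✓)  111100(✓)
size-2^1 implicants → -00000(✓)  -00010(✓)  -10001(✓)  -10011(✓)  -10101(✓)  -11001(✓)  -11011(✓)  -11100  0-0001  0-1110  0000-0(✓)  00000-  01-001(✓)  01-011(✓)  01-101(✓)  010-01(✓)  0100-1(✓)  011-01(✓)  011-10(✓)  011-11(✓)  0110-1(✓)  01101-(✓)  0111-0(✓)  0111-1(✓)  01110-(✓)  01111-(✓)  1-0010(✓)  1-0011(✓)  10-010  1000-0(✓)  10001-(✓)  11-001(✓)  11-011(✓)  110-01(✓)  110-10(✓)  110-11(✓)  1100-1(✓)  11001-(✓)  1101-1(✓)  11011-(✓)  111-00  1110-1(✓)  11100-
size-2^2 implicants → -000-0  -1-001(✓)  -1-011(✓)  -10-01  -100-1(✓)  -110-1(✓)  01--01  01-0-1(✓)  011--1  011-1-  0111--  1-001-  11-0-1(✓)  110--1  110-1-
size-2^3 implicants → -1-0-1
Unchecked terms (primes): -000-0, -1-0-1, -10-01, -11100, 0-0001, 0-1110, 00000-, 01--01, 011--1, 011-1-, 0111--, 1-001-, 10-010, 101111, 110--1, 110-1-, 111-00, 11100-
Minterm coverage:
  m0 ⊆ -000-0,00000-
  m1 ⊆ 0-0001,00000-
  m2 ⊆ -000-0 [E]
  m14 ⊆ 0-1110 [E]
  m17 ⊆ -1-0-1,-10-01,0-0001,01--01
  m19 ⊆ -1-0-1 [E]
  m21 ⊆ -10-01,01--01
  m25 ⊆ -1-0-1,01--01,011--1
  m26 ⊆ 011-1- [E]
  m27 ⊆ -1-0-1,011--1,011-1-
  m28 ⊆ -11100,0111--
  m29 ⊆ 01--01,011--1,0111--
  m31 ⊆ 011--1,011-1-,0111--
  m32 ⊆ -000-0 [E]
  m34 ⊆ -000-0,1-001-,10-010
  m35 ⊆ 1-001- [E]
  m42 ⊆ 10-010 [E]
  m47 ⊆ 101111 [E]
  m49 ⊆ -1-0-1,-10-01,110--1
  m50 ⊆ 1-001-,110-1-
  m51 ⊆ -1-0-1,1-001-,110--1,110-1-
  m53 ⊆ -10-01,110--1
  m54 ⊆ 110-1- [E]
  m55 ⊆ 110--1,110-1-
  m56 ⊆ 111-00,11100-
  m57 ⊆ -1-0-1,11100-
  m59 ⊆ -1-0-1 [E]
  m60 ⊆ -11100,111-00
E = {-000-0, -1-0-1, 0-1110, 011-1-, 1-001-, 10-010, 101111, 110-1-}
Petrick residual → -10-01, 0-0001, 0111--, 111-00
Cover = b'c'd'f' + bd'f + bc'e'f + a'c'd'e'f + a'cdef' + a'bce + a'bcd + ac'd'e + ab'd'ef' + ab'cdef + abc'e + abce'f'  |cover|=12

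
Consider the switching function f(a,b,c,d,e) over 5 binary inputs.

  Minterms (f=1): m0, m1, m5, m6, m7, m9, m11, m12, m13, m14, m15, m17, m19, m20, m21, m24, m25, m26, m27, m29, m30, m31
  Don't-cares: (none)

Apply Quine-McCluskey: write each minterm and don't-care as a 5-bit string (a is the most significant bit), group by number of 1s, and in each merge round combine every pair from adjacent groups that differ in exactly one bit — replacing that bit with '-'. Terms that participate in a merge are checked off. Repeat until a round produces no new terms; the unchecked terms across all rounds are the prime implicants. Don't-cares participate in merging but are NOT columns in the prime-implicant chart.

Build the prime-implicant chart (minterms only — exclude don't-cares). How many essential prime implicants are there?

7

[col 0] 00000*, 00001*, 00101*, 00110*, 00111*, 01001*, 01011*, 01100*, 01101*, 01110*, 01111*, 10001*, 10011*, 10100*, 10101*, 11000*, 11001*, 11010*, 11011*, 11101*, 11110*, 11111*
[col 1] -0001*, -0101*, -1001*, -1011*, -1101*, -1110*, -1111*, 0-001*, 0-101*, 0-110*, 0-111*, 00-01*, 0000-, 001-1*, 0011-*, 01-01*, 01-11*, 010-1*, 011-0*, 011-1*, 0110-*, 0111-*, 1-001*, 1-011*, 1-101*, 10-01*, 100-1*, 1010-, 11-01*, 11-10*, 11-11*, 110-0*, 110-1*, 1100-*, 1101-*, 111-1*, 1111-*
[col 2] --001*, --101*, -0-01*, -1-01*, -1-11*, -10-1*, -11-1*, -111-, 0--01*, 0-1-1, 0-11-, 01--1*, 011--, 1--01*, 1-0-1, 11--1*, 11-1-, 110--
[col 3] ---01, -1--1
Prime implicants: ---01, -1--1, -111-, 0-1-1, 0-11-, 0000-, 011--, 1-0-1, 1010-, 11-1-, 110--
PI chart (minterm → PIs covering it):
  0 | 0000-  (sole → essential)
  1 | ---01,0000-
  5 | ---01,0-1-1
  6 | 0-11-  (sole → essential)
  7 | 0-1-1,0-11-
  9 | ---01,-1--1
  11 | -1--1  (sole → essential)
  12 | 011--  (sole → essential)
  13 | ---01,-1--1,0-1-1,011--
  14 | -111-,0-11-,011--
  15 | -1--1,-111-,0-1-1,0-11-,011--
  17 | ---01,1-0-1
  19 | 1-0-1  (sole → essential)
  20 | 1010-  (sole → essential)
  21 | ---01,1010-
  24 | 110--  (sole → essential)
  25 | ---01,-1--1,1-0-1,110--
  26 | 11-1-,110--
  27 | -1--1,1-0-1,11-1-,110--
  29 | ---01,-1--1
  30 | -111-,11-1-
  31 | -1--1,-111-,11-1-
Essential prime implicants: -1--1, 0-11-, 0000-, 011--, 1-0-1, 1010-, 110--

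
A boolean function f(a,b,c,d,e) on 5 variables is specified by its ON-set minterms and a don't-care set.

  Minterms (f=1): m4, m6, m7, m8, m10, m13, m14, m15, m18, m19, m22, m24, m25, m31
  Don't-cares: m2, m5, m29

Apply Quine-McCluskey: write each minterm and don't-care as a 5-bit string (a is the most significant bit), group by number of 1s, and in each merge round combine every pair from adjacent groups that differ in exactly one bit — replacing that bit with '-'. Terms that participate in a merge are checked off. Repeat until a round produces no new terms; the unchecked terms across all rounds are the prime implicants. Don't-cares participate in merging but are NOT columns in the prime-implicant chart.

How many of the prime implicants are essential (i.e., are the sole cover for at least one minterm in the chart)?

4

[col 0] 00010*, 00100*, 00101*, 00110*, 00111*, 01000*, 01010*, 01101*, 01110*, 01111*, 10010*, 10011*, 10110*, 11000*, 11001*, 11101*, 11111*
[col 1] -0010*, -0110*, -1000, -1101*, -1111*, 0-010*, 0-101*, 0-110*, 0-111*, 00-10*, 001-0*, 001-1*, 0010-*, 0011-*, 01-10*, 010-0, 011-1*, 0111-*, 10-10*, 1001-, 11-01, 1100-, 111-1*
[col 2] -0-10, -11-1, 0--10, 0-1-1, 0-11-, 001--
Prime implicants: -0-10, -1000, -11-1, 0--10, 0-1-1, 0-11-, 001--, 010-0, 1001-, 11-01, 1100-
PI chart (minterm → PIs covering it):
  4 | 001--  (sole → essential)
  6 | -0-10,0--10,0-11-,001--
  7 | 0-1-1,0-11-,001--
  8 | -1000,010-0
  10 | 0--10,010-0
  13 | -11-1,0-1-1
  14 | 0--10,0-11-
  15 | -11-1,0-1-1,0-11-
  18 | -0-10,1001-
  19 | 1001-  (sole → essential)
  22 | -0-10  (sole → essential)
  24 | -1000,1100-
  25 | 11-01,1100-
  31 | -11-1  (sole → essential)
Essential prime implicants: -0-10, -11-1, 001--, 1001-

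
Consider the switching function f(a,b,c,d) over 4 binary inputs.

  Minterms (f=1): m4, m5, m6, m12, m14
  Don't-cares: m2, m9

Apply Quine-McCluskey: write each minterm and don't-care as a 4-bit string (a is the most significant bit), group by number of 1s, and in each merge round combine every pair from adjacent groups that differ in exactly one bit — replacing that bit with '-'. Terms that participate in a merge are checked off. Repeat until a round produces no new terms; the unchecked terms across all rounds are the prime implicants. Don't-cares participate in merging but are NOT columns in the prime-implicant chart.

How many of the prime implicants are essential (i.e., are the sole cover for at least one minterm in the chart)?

2

Round 0: 0010✓ 0100✓ 0101✓ 0110✓ 1001 1100✓ 1110✓
Round 1: -100✓ -110✓ 0-10 01-0✓ 010- 11-0✓
Round 2: -1-0
PIs = {-1-0, 0-10, 010-, 1001}
Coverage chart:
  m4: -1-0,010-
  m5: 010- ←essential
  m6: -1-0,0-10
  m12: -1-0 ←essential
  m14: -1-0 ←essential
Essential: -1-0, 010-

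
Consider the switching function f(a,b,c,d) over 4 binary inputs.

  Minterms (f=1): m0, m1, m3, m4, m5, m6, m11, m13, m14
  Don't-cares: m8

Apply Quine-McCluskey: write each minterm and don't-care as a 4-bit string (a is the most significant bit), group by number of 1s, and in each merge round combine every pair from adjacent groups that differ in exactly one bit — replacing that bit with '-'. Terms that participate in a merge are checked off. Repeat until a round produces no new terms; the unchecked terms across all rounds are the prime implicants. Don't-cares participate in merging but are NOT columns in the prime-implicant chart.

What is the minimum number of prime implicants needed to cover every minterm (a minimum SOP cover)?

size-2^0 implicants → 0000(✓)  0001(✓)  0011(✓)  0100(✓)  0101(✓)  0110(✓)  1000(✓)  1011(✓)  1101(✓)  1110(✓)
size-2^1 implicants → -000  -011  -101  -110  0-00(✓)  0-01(✓)  00-1  000-(✓)  01-0  010-(✓)
size-2^2 implicants → 0-0-
Unchecked terms (primes): -000, -011, -101, -110, 0-0-, 00-1, 01-0
Minterm coverage:
  m0 ⊆ -000,0-0-
  m1 ⊆ 0-0-,00-1
  m3 ⊆ -011,00-1
  m4 ⊆ 0-0-,01-0
  m5 ⊆ -101,0-0-
  m6 ⊆ -110,01-0
  m11 ⊆ -011 [E]
  m13 ⊆ -101 [E]
  m14 ⊆ -110 [E]
E = {-011, -101, -110}
Petrick residual → 0-0-
Cover = b'cd + bc'd + bcd' + a'c'  |cover|=4

4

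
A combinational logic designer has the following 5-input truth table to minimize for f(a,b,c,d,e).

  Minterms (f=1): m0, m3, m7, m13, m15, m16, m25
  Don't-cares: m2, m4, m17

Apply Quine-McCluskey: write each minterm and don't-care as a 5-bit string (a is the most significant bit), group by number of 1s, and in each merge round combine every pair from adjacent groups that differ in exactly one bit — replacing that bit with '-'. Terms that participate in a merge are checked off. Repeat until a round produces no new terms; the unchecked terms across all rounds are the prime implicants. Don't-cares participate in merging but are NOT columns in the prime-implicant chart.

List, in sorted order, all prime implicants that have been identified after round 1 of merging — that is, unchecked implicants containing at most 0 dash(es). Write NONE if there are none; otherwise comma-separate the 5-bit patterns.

size-2^0 implicants → 00000(✓)  00010(✓)  00011(✓)  00100(✓)  00111(✓)  01101(✓)  01111(✓)  10000(✓)  10001(✓)  11001(✓)
size-2^1 implicants → -0000  0-111  00-00  00-11  000-0  0001-  011-1  1-001  1000-
Unchecked terms (primes): -0000, 0-111, 00-00, 00-11, 000-0, 0001-, 011-1, 1-001, 1000-

NONE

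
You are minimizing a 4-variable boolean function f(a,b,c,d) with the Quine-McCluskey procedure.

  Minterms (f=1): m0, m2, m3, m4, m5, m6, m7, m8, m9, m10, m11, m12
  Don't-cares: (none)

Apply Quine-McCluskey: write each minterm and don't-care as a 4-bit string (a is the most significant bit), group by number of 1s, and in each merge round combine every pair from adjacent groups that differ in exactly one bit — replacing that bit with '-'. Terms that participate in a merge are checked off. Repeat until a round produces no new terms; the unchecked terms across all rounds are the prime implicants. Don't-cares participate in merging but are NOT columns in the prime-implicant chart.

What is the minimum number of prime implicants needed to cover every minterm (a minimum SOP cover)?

4

[col 0] 0000*, 0010*, 0011*, 0100*, 0101*, 0110*, 0111*, 1000*, 1001*, 1010*, 1011*, 1100*
[col 1] -000*, -010*, -011*, -100*, 0-00*, 0-10*, 0-11*, 00-0*, 001-*, 01-0*, 01-1*, 010-*, 011-*, 1-00*, 10-0*, 10-1*, 100-*, 101-*
[col 2] --00, -0-0, -01-, 0--0, 0-1-, 01--, 10--
Prime implicants: --00, -0-0, -01-, 0--0, 0-1-, 01--, 10--
PI chart (minterm → PIs covering it):
  0 | --00,-0-0,0--0
  2 | -0-0,-01-,0--0,0-1-
  3 | -01-,0-1-
  4 | --00,0--0,01--
  5 | 01--  (sole → essential)
  6 | 0--0,0-1-,01--
  7 | 0-1-,01--
  8 | --00,-0-0,10--
  9 | 10--  (sole → essential)
  10 | -0-0,-01-,10--
  11 | -01-,10--
  12 | --00  (sole → essential)
Essential prime implicants: --00, 01--, 10--
Petrick residual → -01-
Minimum SOP uses 4 PIs: c'd' + b'c + a'b + ab'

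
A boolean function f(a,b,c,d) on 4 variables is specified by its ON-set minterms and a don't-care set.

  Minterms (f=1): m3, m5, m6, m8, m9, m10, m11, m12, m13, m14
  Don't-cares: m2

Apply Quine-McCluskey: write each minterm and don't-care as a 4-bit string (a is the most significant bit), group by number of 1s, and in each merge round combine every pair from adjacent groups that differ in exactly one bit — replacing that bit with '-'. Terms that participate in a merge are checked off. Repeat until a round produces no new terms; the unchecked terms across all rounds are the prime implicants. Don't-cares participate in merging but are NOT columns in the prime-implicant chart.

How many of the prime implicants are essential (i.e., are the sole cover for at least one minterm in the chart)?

Round 0: 0010✓ 0011✓ 0101✓ 0110✓ 1000✓ 1001✓ 1010✓ 1011✓ 1100✓ 1101✓ 1110✓
Round 1: -010✓ -011✓ -101 -110✓ 0-10✓ 001-✓ 1-00✓ 1-01✓ 1-10✓ 10-0✓ 10-1✓ 100-✓ 101-✓ 11-0✓ 110-✓
Round 2: --10 -01- 1--0 1-0- 10--
PIs = {--10, -01-, -101, 1--0, 1-0-, 10--}
Coverage chart:
  m3: -01- ←essential
  m5: -101 ←essential
  m6: --10 ←essential
  m8: 1--0,1-0-,10--
  m9: 1-0-,10--
  m10: --10,-01-,1--0,10--
  m11: -01-,10--
  m12: 1--0,1-0-
  m13: -101,1-0-
  m14: --10,1--0
Essential: --10, -01-, -101

3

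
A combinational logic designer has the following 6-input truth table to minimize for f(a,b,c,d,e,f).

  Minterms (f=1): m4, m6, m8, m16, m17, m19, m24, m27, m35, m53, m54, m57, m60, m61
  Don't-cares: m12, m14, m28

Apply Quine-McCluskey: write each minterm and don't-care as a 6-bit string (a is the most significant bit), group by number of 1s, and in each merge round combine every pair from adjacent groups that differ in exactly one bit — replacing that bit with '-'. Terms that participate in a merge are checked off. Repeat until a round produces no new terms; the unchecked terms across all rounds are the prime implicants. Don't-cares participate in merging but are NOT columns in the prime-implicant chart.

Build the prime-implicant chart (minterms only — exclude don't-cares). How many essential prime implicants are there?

size-2^0 implicants → 000100(✓)  000110(✓)  001000(✓)  001100(✓)  001110(✓)  010000(✓)  010001(✓)  010011(✓)  011000(✓)  011011(✓)  011100(✓)  100011  110101(✓)  110110  111001(✓)  111100(✓)  111101(✓)
size-2^1 implicants → -11100  0-1000(✓)  0-1100(✓)  00-100(✓)  00-110(✓)  0001-0(✓)  001-00(✓)  0011-0(✓)  01-000  01-011  0100-1  01000-  011-00(✓)  11-101  111-01  11110-
size-2^2 implicants → 0-1-00  00-1-0
Unchecked terms (primes): -11100, 0-1-00, 00-1-0, 01-000, 01-011, 0100-1, 01000-, 100011, 11-101, 110110, 111-01, 11110-
Minterm coverage:
  m4 ⊆ 00-1-0 [E]
  m6 ⊆ 00-1-0 [E]
  m8 ⊆ 0-1-00 [E]
  m16 ⊆ 01-000,01000-
  m17 ⊆ 0100-1,01000-
  m19 ⊆ 01-011,0100-1
  m24 ⊆ 0-1-00,01-000
  m27 ⊆ 01-011 [E]
  m35 ⊆ 100011 [E]
  m53 ⊆ 11-101 [E]
  m54 ⊆ 110110 [E]
  m57 ⊆ 111-01 [E]
  m60 ⊆ -11100,11110-
  m61 ⊆ 11-101,111-01,11110-
E = {0-1-00, 00-1-0, 01-011, 100011, 11-101, 110110, 111-01}

7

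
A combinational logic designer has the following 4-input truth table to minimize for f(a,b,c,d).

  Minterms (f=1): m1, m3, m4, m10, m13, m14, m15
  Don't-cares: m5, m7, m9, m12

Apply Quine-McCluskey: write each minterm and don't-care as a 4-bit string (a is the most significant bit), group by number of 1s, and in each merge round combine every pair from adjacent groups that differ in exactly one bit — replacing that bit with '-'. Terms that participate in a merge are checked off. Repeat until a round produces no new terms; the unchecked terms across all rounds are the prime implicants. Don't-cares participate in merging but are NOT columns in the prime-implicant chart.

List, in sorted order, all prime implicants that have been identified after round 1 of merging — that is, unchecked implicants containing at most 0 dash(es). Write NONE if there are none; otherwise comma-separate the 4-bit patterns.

NONE

Round 0: 0001✓ 0011✓ 0100✓ 0101✓ 0111✓ 1001✓ 1010✓ 1100✓ 1101✓ 1110✓ 1111✓
Round 1: -001✓ -100✓ -101✓ -111✓ 0-01✓ 0-11✓ 00-1✓ 01-1✓ 010-✓ 1-01✓ 1-10 11-0✓ 11-1✓ 110-✓ 111-✓
Round 2: --01 -1-1 -10- 0--1 11--
PIs = {--01, -1-1, -10-, 0--1, 1-10, 11--}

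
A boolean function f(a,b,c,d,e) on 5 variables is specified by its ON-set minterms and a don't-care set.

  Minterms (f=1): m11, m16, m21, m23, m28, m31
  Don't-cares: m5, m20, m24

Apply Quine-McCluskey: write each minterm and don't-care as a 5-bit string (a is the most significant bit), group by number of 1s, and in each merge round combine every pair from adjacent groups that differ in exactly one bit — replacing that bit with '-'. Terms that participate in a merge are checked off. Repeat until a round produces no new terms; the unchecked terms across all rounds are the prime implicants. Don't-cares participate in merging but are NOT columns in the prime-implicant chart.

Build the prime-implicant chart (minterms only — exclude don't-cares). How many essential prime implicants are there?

[col 0] 00101*, 01011, 10000*, 10100*, 10101*, 10111*, 11000*, 11100*, 11111*
[col 1] -0101, 1-000*, 1-100*, 1-111, 10-00*, 101-1, 1010-, 11-00*
[col 2] 1--00
Prime implicants: -0101, 01011, 1--00, 1-111, 101-1, 1010-
PI chart (minterm → PIs covering it):
  11 | 01011  (sole → essential)
  16 | 1--00  (sole → essential)
  21 | -0101,101-1,1010-
  23 | 1-111,101-1
  28 | 1--00  (sole → essential)
  31 | 1-111  (sole → essential)
Essential prime implicants: 01011, 1--00, 1-111

3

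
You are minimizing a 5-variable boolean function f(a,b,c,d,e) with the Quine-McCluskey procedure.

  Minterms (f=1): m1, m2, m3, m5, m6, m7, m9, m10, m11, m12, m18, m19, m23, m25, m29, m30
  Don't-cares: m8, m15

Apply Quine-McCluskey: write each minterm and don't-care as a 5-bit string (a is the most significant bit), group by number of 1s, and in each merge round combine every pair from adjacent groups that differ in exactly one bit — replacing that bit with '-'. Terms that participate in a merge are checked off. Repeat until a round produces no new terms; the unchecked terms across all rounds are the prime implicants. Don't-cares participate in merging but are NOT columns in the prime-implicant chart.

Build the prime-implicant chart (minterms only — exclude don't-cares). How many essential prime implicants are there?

[col 0] 00001*, 00010*, 00011*, 00101*, 00110*, 00111*, 01000*, 01001*, 01010*, 01011*, 01100*, 01111*, 10010*, 10011*, 10111*, 11001*, 11101*, 11110
[col 1] -0010*, -0011*, -0111*, -1001, 0-001*, 0-010*, 0-011*, 0-111*, 00-01*, 00-10*, 00-11*, 000-1*, 0001-*, 001-1*, 0011-*, 01-00, 01-11*, 010-0*, 010-1*, 0100-*, 0101-*, 10-11*, 1001-*, 11-01
[col 2] -0-11, -001-, 0--11, 0-0-1, 0-01-, 00--1, 00-1-, 010--
Prime implicants: -0-11, -001-, -1001, 0--11, 0-0-1, 0-01-, 00--1, 00-1-, 01-00, 010--, 11-01, 11110
PI chart (minterm → PIs covering it):
  1 | 0-0-1,00--1
  2 | -001-,0-01-,00-1-
  3 | -0-11,-001-,0--11,0-0-1,0-01-,00--1,00-1-
  5 | 00--1  (sole → essential)
  6 | 00-1-  (sole → essential)
  7 | -0-11,0--11,00--1,00-1-
  9 | -1001,0-0-1,010--
  10 | 0-01-,010--
  11 | 0--11,0-0-1,0-01-,010--
  12 | 01-00  (sole → essential)
  18 | -001-  (sole → essential)
  19 | -0-11,-001-
  23 | -0-11  (sole → essential)
  25 | -1001,11-01
  29 | 11-01  (sole → essential)
  30 | 11110  (sole → essential)
Essential prime implicants: -0-11, -001-, 00--1, 00-1-, 01-00, 11-01, 11110

7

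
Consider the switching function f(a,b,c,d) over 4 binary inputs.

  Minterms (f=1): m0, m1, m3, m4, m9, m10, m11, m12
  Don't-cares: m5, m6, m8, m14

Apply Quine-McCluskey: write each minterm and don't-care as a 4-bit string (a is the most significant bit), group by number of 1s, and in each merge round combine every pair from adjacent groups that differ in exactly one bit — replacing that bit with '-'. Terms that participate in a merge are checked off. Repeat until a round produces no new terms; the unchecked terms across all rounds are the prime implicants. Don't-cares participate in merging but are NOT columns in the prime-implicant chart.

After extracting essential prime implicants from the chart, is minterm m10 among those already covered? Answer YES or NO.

NO

size-2^0 implicants → 0000(✓)  0001(✓)  0011(✓)  0100(✓)  0101(✓)  0110(✓)  1000(✓)  1001(✓)  1010(✓)  1011(✓)  1100(✓)  1110(✓)
size-2^1 implicants → -000(✓)  -001(✓)  -011(✓)  -100(✓)  -110(✓)  0-00(✓)  0-01(✓)  00-1(✓)  000-(✓)  01-0(✓)  010-(✓)  1-00(✓)  1-10(✓)  10-0(✓)  10-1(✓)  100-(✓)  101-(✓)  11-0(✓)
size-2^2 implicants → --00  -0-1  -00-  -1-0  0-0-  1--0  10--
Unchecked terms (primes): --00, -0-1, -00-, -1-0, 0-0-, 1--0, 10--
Minterm coverage:
  m0 ⊆ --00,-00-,0-0-
  m1 ⊆ -0-1,-00-,0-0-
  m3 ⊆ -0-1 [E]
  m4 ⊆ --00,-1-0,0-0-
  m9 ⊆ -0-1,-00-,10--
  m10 ⊆ 1--0,10--
  m11 ⊆ -0-1,10--
  m12 ⊆ --00,-1-0,1--0
E = {-0-1}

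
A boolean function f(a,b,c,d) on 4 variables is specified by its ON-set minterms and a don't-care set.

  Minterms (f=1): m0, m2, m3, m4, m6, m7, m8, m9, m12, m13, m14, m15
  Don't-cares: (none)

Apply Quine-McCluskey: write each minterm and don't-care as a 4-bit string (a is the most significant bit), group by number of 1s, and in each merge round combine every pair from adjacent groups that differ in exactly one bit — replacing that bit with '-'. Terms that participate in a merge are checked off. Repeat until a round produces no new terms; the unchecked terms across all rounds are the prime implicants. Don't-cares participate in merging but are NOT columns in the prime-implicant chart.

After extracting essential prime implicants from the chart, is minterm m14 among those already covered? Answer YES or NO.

size-2^0 implicants → 0000(✓)  0010(✓)  0011(✓)  0100(✓)  0110(✓)  0111(✓)  1000(✓)  1001(✓)  1100(✓)  1101(✓)  1110(✓)  1111(✓)
size-2^1 implicants → -000(✓)  -100(✓)  -110(✓)  -111(✓)  0-00(✓)  0-10(✓)  0-11(✓)  00-0(✓)  001-(✓)  01-0(✓)  011-(✓)  1-00(✓)  1-01(✓)  100-(✓)  11-0(✓)  11-1(✓)  110-(✓)  111-(✓)
size-2^2 implicants → --00  -1-0  -11-  0--0  0-1-  1-0-  11--
Unchecked terms (primes): --00, -1-0, -11-, 0--0, 0-1-, 1-0-, 11--
Minterm coverage:
  m0 ⊆ --00,0--0
  m2 ⊆ 0--0,0-1-
  m3 ⊆ 0-1- [E]
  m4 ⊆ --00,-1-0,0--0
  m6 ⊆ -1-0,-11-,0--0,0-1-
  m7 ⊆ -11-,0-1-
  m8 ⊆ --00,1-0-
  m9 ⊆ 1-0- [E]
  m12 ⊆ --00,-1-0,1-0-,11--
  m13 ⊆ 1-0-,11--
  m14 ⊆ -1-0,-11-,11--
  m15 ⊆ -11-,11--
E = {0-1-, 1-0-}

NO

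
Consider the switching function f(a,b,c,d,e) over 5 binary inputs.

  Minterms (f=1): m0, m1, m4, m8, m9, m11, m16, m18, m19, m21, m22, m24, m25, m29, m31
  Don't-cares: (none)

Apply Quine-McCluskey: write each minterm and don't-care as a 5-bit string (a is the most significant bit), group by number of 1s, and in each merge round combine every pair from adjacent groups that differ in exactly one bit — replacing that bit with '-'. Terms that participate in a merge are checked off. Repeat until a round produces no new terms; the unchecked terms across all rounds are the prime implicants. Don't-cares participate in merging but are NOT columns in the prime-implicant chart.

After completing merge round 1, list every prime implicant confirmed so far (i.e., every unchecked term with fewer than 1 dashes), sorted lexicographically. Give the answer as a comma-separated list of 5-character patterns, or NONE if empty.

Round 0: 00000✓ 00001✓ 00100✓ 01000✓ 01001✓ 01011✓ 10000✓ 10010✓ 10011✓ 10101✓ 10110✓ 11000✓ 11001✓ 11101✓ 11111✓
Round 1: -0000✓ -1000✓ -1001✓ 0-000✓ 0-001✓ 00-00 0000-✓ 010-1 0100-✓ 1-000✓ 1-101 10-10 100-0 1001- 11-01 1100-✓ 111-1
Round 2: --000 -100- 0-00-
PIs = {--000, -100-, 0-00-, 00-00, 010-1, 1-101, 10-10, 100-0, 1001-, 11-01, 111-1}

NONE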